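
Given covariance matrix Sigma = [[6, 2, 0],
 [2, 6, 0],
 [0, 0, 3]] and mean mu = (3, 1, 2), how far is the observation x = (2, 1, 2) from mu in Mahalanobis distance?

Step 1 — centre the observation: (x - mu) = (-1, 0, 0).

Step 2 — invert Sigma (cofactor / det for 3×3, or solve directly):
  Sigma^{-1} = [[0.1875, -0.0625, 0],
 [-0.0625, 0.1875, 0],
 [0, 0, 0.3333]].

Step 3 — form the quadratic (x - mu)^T · Sigma^{-1} · (x - mu):
  Sigma^{-1} · (x - mu) = (-0.1875, 0.0625, 0).
  (x - mu)^T · [Sigma^{-1} · (x - mu)] = (-1)·(-0.1875) + (0)·(0.0625) + (0)·(0) = 0.1875.

Step 4 — take square root: d = √(0.1875) ≈ 0.433.

d(x, mu) = √(0.1875) ≈ 0.433


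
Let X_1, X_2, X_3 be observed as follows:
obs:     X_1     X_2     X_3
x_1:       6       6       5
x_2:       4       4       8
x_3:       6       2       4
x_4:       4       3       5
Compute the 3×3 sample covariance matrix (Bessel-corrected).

Step 1 — column means:
  mean(X_1) = (6 + 4 + 6 + 4) / 4 = 20/4 = 5
  mean(X_2) = (6 + 4 + 2 + 3) / 4 = 15/4 = 3.75
  mean(X_3) = (5 + 8 + 4 + 5) / 4 = 22/4 = 5.5

Step 2 — sample covariance S[i,j] = (1/(n-1)) · Σ_k (x_{k,i} - mean_i) · (x_{k,j} - mean_j), with n-1 = 3.
  S[X_1,X_1] = ((1)·(1) + (-1)·(-1) + (1)·(1) + (-1)·(-1)) / 3 = 4/3 = 1.3333
  S[X_1,X_2] = ((1)·(2.25) + (-1)·(0.25) + (1)·(-1.75) + (-1)·(-0.75)) / 3 = 1/3 = 0.3333
  S[X_1,X_3] = ((1)·(-0.5) + (-1)·(2.5) + (1)·(-1.5) + (-1)·(-0.5)) / 3 = -4/3 = -1.3333
  S[X_2,X_2] = ((2.25)·(2.25) + (0.25)·(0.25) + (-1.75)·(-1.75) + (-0.75)·(-0.75)) / 3 = 8.75/3 = 2.9167
  S[X_2,X_3] = ((2.25)·(-0.5) + (0.25)·(2.5) + (-1.75)·(-1.5) + (-0.75)·(-0.5)) / 3 = 2.5/3 = 0.8333
  S[X_3,X_3] = ((-0.5)·(-0.5) + (2.5)·(2.5) + (-1.5)·(-1.5) + (-0.5)·(-0.5)) / 3 = 9/3 = 3

S is symmetric (S[j,i] = S[i,j]). Assembling:

S = [[1.3333, 0.3333, -1.3333],
 [0.3333, 2.9167, 0.8333],
 [-1.3333, 0.8333, 3]]


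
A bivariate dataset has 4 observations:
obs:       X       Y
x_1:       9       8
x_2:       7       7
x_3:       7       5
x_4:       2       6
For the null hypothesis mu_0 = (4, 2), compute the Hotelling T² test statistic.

Step 1 — sample mean vector:
  mean(X) = (9 + 7 + 7 + 2) / 4 = 25/4 = 6.25
  mean(Y) = (8 + 7 + 5 + 6) / 4 = 26/4 = 6.5
  x̄ = (6.25, 6.5),  deviation x̄ - mu_0 = (6.25, 6.5) - (4, 2) = (2.25, 4.5).

Step 2 — sample covariance matrix, S[i,j] = (1/(n-1)) · Σ_k (x_{k,i} - mean_i) · (x_{k,j} - mean_j), divisor n-1 = 3:
  S[X,X] = ((2.75)·(2.75) + (0.75)·(0.75) + (0.75)·(0.75) + (-4.25)·(-4.25)) / 3 = 26.75/3 = 8.9167
  S[X,Y] = ((2.75)·(1.5) + (0.75)·(0.5) + (0.75)·(-1.5) + (-4.25)·(-0.5)) / 3 = 5.5/3 = 1.8333
  S[Y,Y] = ((1.5)·(1.5) + (0.5)·(0.5) + (-1.5)·(-1.5) + (-0.5)·(-0.5)) / 3 = 5/3 = 1.6667
  S = [[8.9167, 1.8333],
 [1.8333, 1.6667]].

Step 3 — invert S. det(S) = 8.9167·1.6667 - (1.8333)² = 11.5.
  S^{-1} = (1/det) · [[d, -b], [-b, a]] = [[0.1449, -0.1594],
 [-0.1594, 0.7754]].

Step 4 — quadratic form (x̄ - mu_0)^T · S^{-1} · (x̄ - mu_0):
  S^{-1} · (x̄ - mu_0) = (-0.3913, 3.1304),
  (x̄ - mu_0)^T · [...] = (2.25)·(-0.3913) + (4.5)·(3.1304) = 13.2065.

Step 5 — scale by n: T² = 4 · 13.2065 = 52.8261.

T² ≈ 52.8261


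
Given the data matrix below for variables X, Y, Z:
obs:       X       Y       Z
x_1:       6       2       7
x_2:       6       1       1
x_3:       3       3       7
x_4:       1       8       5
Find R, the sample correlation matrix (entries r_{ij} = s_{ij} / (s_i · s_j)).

Step 1 — column means:
  mean(X) = (6 + 6 + 3 + 1) / 4 = 16/4 = 4
  mean(Y) = (2 + 1 + 3 + 8) / 4 = 14/4 = 3.5
  mean(Z) = (7 + 1 + 7 + 5) / 4 = 20/4 = 5

Step 2 — sample variances and covariances s[i,j] = (1/(n-1)) · Σ_k (x_{k,i} - mean_i) · (x_{k,j} - mean_j), with n-1 = 3:
  s[X,X] = ((2)·(2) + (2)·(2) + (-1)·(-1) + (-3)·(-3)) / 3 = 18/3 = 6
  s[X,Y] = ((2)·(-1.5) + (2)·(-2.5) + (-1)·(-0.5) + (-3)·(4.5)) / 3 = -21/3 = -7
  s[X,Z] = ((2)·(2) + (2)·(-4) + (-1)·(2) + (-3)·(0)) / 3 = -6/3 = -2
  s[Y,Y] = ((-1.5)·(-1.5) + (-2.5)·(-2.5) + (-0.5)·(-0.5) + (4.5)·(4.5)) / 3 = 29/3 = 9.6667
  s[Y,Z] = ((-1.5)·(2) + (-2.5)·(-4) + (-0.5)·(2) + (4.5)·(0)) / 3 = 6/3 = 2
  s[Z,Z] = ((2)·(2) + (-4)·(-4) + (2)·(2) + (0)·(0)) / 3 = 24/3 = 8
  Sample standard deviations s_i = √(s[i,i]):
  s(X) = √(6) = 2.4495
  s(Y) = √(9.6667) = 3.1091
  s(Z) = √(8) = 2.8284

Step 3 — r_{ij} = s_{ij} / (s_i · s_j):
  r[X,X] = 1 (diagonal).
  r[X,Y] = -7 / (2.4495 · 3.1091) = -7 / 7.6158 = -0.9191
  r[X,Z] = -2 / (2.4495 · 2.8284) = -2 / 6.9282 = -0.2887
  r[Y,Y] = 1 (diagonal).
  r[Y,Z] = 2 / (3.1091 · 2.8284) = 2 / 8.7939 = 0.2274
  r[Z,Z] = 1 (diagonal).

R is symmetric with unit diagonal. Assembling:

R = [[1, -0.9191, -0.2887],
 [-0.9191, 1, 0.2274],
 [-0.2887, 0.2274, 1]]


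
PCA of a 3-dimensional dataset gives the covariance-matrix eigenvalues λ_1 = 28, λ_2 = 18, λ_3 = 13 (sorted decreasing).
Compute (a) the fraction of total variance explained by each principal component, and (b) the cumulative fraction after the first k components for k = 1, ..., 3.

Step 1 — total variance = trace(Sigma) = Σ λ_i = 28 + 18 + 13 = 59.

Step 2 — fraction explained by component i = λ_i / Σ λ:
  PC1: 28/59 = 0.4746
  PC2: 18/59 = 0.3051
  PC3: 13/59 = 0.2203

Step 3 — cumulative fraction after k components = (λ_1 + ... + λ_k) / Σ λ:
  k = 1: 28/59 = 0.4746
  k = 2: (28 + 18)/59 = 46/59 = 0.7797
  k = 3: (28 + 18 + 13)/59 = 59/59 = 1

Summary (fraction, with percent):

explained: PC1 0.4746 (47.46%), PC2 0.3051 (30.51%), PC3 0.2203 (22.03%);  cumulative: 0.4746, 0.7797, 1


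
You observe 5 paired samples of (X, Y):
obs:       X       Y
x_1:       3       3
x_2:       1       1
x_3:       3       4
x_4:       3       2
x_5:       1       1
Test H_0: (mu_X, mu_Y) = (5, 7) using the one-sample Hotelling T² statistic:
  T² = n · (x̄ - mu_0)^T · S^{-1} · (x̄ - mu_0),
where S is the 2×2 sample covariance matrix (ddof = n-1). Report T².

Step 1 — sample mean vector:
  mean(X) = (3 + 1 + 3 + 3 + 1) / 5 = 11/5 = 2.2
  mean(Y) = (3 + 1 + 4 + 2 + 1) / 5 = 11/5 = 2.2
  x̄ = (2.2, 2.2),  deviation x̄ - mu_0 = (2.2, 2.2) - (5, 7) = (-2.8, -4.8).

Step 2 — sample covariance matrix, S[i,j] = (1/(n-1)) · Σ_k (x_{k,i} - mean_i) · (x_{k,j} - mean_j), divisor n-1 = 4:
  S[X,X] = ((0.8)·(0.8) + (-1.2)·(-1.2) + (0.8)·(0.8) + (0.8)·(0.8) + (-1.2)·(-1.2)) / 4 = 4.8/4 = 1.2
  S[X,Y] = ((0.8)·(0.8) + (-1.2)·(-1.2) + (0.8)·(1.8) + (0.8)·(-0.2) + (-1.2)·(-1.2)) / 4 = 4.8/4 = 1.2
  S[Y,Y] = ((0.8)·(0.8) + (-1.2)·(-1.2) + (1.8)·(1.8) + (-0.2)·(-0.2) + (-1.2)·(-1.2)) / 4 = 6.8/4 = 1.7
  S = [[1.2, 1.2],
 [1.2, 1.7]].

Step 3 — invert S. det(S) = 1.2·1.7 - (1.2)² = 0.6.
  S^{-1} = (1/det) · [[d, -b], [-b, a]] = [[2.8333, -2],
 [-2, 2]].

Step 4 — quadratic form (x̄ - mu_0)^T · S^{-1} · (x̄ - mu_0):
  S^{-1} · (x̄ - mu_0) = (1.6667, -4),
  (x̄ - mu_0)^T · [...] = (-2.8)·(1.6667) + (-4.8)·(-4) = 14.5333.

Step 5 — scale by n: T² = 5 · 14.5333 = 72.6667.

T² ≈ 72.6667


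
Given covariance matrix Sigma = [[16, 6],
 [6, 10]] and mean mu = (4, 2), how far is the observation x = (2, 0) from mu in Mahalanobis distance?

Step 1 — centre the observation: (x - mu) = (-2, -2).

Step 2 — invert Sigma. det(Sigma) = 16·10 - (6)² = 124.
  Sigma^{-1} = (1/det) · [[d, -b], [-b, a]] = [[0.0806, -0.0484],
 [-0.0484, 0.129]].

Step 3 — form the quadratic (x - mu)^T · Sigma^{-1} · (x - mu):
  Sigma^{-1} · (x - mu) = (-0.0645, -0.1613).
  (x - mu)^T · [Sigma^{-1} · (x - mu)] = (-2)·(-0.0645) + (-2)·(-0.1613) = 0.4516.

Step 4 — take square root: d = √(0.4516) ≈ 0.672.

d(x, mu) = √(0.4516) ≈ 0.672


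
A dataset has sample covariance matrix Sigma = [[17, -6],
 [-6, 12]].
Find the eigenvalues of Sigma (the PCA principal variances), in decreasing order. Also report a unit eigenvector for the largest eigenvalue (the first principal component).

Step 1 — characteristic polynomial of 2×2 Sigma:
  det(Sigma - λI) = λ² - trace · λ + det = 0.
  trace = 17 + 12 = 29, det = 17·12 - (-6)² = 168.
Step 2 — discriminant:
  Δ = trace² - 4·det = 841 - 672 = 169.
Step 3 — eigenvalues:
  λ = (trace ± √Δ)/2 = (29 ± 13)/2,
  λ_1 = 21,  λ_2 = 8.

Step 4 — unit eigenvector for λ_1: solve (Sigma - λ_1 I)v = 0. First row:
  (17 - 21)·v_x + (-6)·v_y = 0, i.e. (-4)·v_x + (-6)·v_y = 0,
  so v ∝ (b, λ_1 - a) = (-6, 4); multiply by -1 so the first entry is positive: u = (6, -4).
  ||u|| = √((6)² + (-4)²) = √(52) ≈ 7.2111,
  v_1 = u/||u|| ≈ (0.8321, -0.5547) (||v_1|| = 1).

λ_1 = 21,  λ_2 = 8;  v_1 ≈ (0.8321, -0.5547)


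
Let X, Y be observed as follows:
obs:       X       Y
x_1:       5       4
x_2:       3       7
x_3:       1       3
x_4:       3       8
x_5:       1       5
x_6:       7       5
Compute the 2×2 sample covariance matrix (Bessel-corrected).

Step 1 — column means:
  mean(X) = (5 + 3 + 1 + 3 + 1 + 7) / 6 = 20/6 = 3.3333
  mean(Y) = (4 + 7 + 3 + 8 + 5 + 5) / 6 = 32/6 = 5.3333

Step 2 — sample covariance S[i,j] = (1/(n-1)) · Σ_k (x_{k,i} - mean_i) · (x_{k,j} - mean_j), with n-1 = 5.
  S[X,X] = ((1.6667)·(1.6667) + (-0.3333)·(-0.3333) + (-2.3333)·(-2.3333) + (-0.3333)·(-0.3333) + (-2.3333)·(-2.3333) + (3.6667)·(3.6667)) / 5 = 27.3333/5 = 5.4667
  S[X,Y] = ((1.6667)·(-1.3333) + (-0.3333)·(1.6667) + (-2.3333)·(-2.3333) + (-0.3333)·(2.6667) + (-2.3333)·(-0.3333) + (3.6667)·(-0.3333)) / 5 = 1.3333/5 = 0.2667
  S[Y,Y] = ((-1.3333)·(-1.3333) + (1.6667)·(1.6667) + (-2.3333)·(-2.3333) + (2.6667)·(2.6667) + (-0.3333)·(-0.3333) + (-0.3333)·(-0.3333)) / 5 = 17.3333/5 = 3.4667

S is symmetric (S[j,i] = S[i,j]). Assembling:

S = [[5.4667, 0.2667],
 [0.2667, 3.4667]]


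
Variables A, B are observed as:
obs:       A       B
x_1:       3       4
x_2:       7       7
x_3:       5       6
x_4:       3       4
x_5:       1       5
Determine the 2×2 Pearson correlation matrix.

Step 1 — column means:
  mean(A) = (3 + 7 + 5 + 3 + 1) / 5 = 19/5 = 3.8
  mean(B) = (4 + 7 + 6 + 4 + 5) / 5 = 26/5 = 5.2

Step 2 — sample variances and covariances s[i,j] = (1/(n-1)) · Σ_k (x_{k,i} - mean_i) · (x_{k,j} - mean_j), with n-1 = 4:
  s[A,A] = ((-0.8)·(-0.8) + (3.2)·(3.2) + (1.2)·(1.2) + (-0.8)·(-0.8) + (-2.8)·(-2.8)) / 4 = 20.8/4 = 5.2
  s[A,B] = ((-0.8)·(-1.2) + (3.2)·(1.8) + (1.2)·(0.8) + (-0.8)·(-1.2) + (-2.8)·(-0.2)) / 4 = 9.2/4 = 2.3
  s[B,B] = ((-1.2)·(-1.2) + (1.8)·(1.8) + (0.8)·(0.8) + (-1.2)·(-1.2) + (-0.2)·(-0.2)) / 4 = 6.8/4 = 1.7
  Sample standard deviations s_i = √(s[i,i]):
  s(A) = √(5.2) = 2.2804
  s(B) = √(1.7) = 1.3038

Step 3 — r_{ij} = s_{ij} / (s_i · s_j):
  r[A,A] = 1 (diagonal).
  r[A,B] = 2.3 / (2.2804 · 1.3038) = 2.3 / 2.9732 = 0.7736
  r[B,B] = 1 (diagonal).

R is symmetric with unit diagonal. Assembling:

R = [[1, 0.7736],
 [0.7736, 1]]


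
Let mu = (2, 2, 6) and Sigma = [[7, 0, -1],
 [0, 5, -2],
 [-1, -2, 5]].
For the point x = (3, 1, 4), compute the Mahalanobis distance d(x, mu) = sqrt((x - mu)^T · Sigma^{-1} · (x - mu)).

Step 1 — centre the observation: (x - mu) = (1, -1, -2).

Step 2 — invert Sigma (cofactor / det for 3×3, or solve directly):
  Sigma^{-1} = [[0.1479, 0.0141, 0.0352],
 [0.0141, 0.2394, 0.0986],
 [0.0352, 0.0986, 0.2465]].

Step 3 — form the quadratic (x - mu)^T · Sigma^{-1} · (x - mu):
  Sigma^{-1} · (x - mu) = (0.0634, -0.4225, -0.5563).
  (x - mu)^T · [Sigma^{-1} · (x - mu)] = (1)·(0.0634) + (-1)·(-0.4225) + (-2)·(-0.5563) = 1.5986.

Step 4 — take square root: d = √(1.5986) ≈ 1.2644.

d(x, mu) = √(1.5986) ≈ 1.2644


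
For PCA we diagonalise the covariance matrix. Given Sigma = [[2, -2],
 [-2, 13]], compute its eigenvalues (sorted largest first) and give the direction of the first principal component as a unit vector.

Step 1 — characteristic polynomial of 2×2 Sigma:
  det(Sigma - λI) = λ² - trace · λ + det = 0.
  trace = 2 + 13 = 15, det = 2·13 - (-2)² = 22.
Step 2 — discriminant:
  Δ = trace² - 4·det = 225 - 88 = 137.
Step 3 — eigenvalues:
  λ = (trace ± √Δ)/2 = (15 ± 11.7047)/2,
  λ_1 = 13.3523,  λ_2 = 1.6477.

Step 4 — unit eigenvector for λ_1: solve (Sigma - λ_1 I)v = 0. First row:
  (2 - 13.3523)·v_x + (-2)·v_y = 0, i.e. (-11.3523)·v_x + (-2)·v_y = 0,
  so v ∝ (b, λ_1 - a) = (-2, 11.3523); multiply by -1 so the first entry is positive: u = (2, -11.3523).
  ||u|| = √((2)² + (-11.3523)²) = √(132.8758) ≈ 11.5272,
  v_1 = u/||u|| ≈ (0.1735, -0.9848) (||v_1|| = 1).

λ_1 = 13.3523,  λ_2 = 1.6477;  v_1 ≈ (0.1735, -0.9848)


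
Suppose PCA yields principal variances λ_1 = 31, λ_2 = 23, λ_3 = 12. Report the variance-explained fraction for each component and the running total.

Step 1 — total variance = trace(Sigma) = Σ λ_i = 31 + 23 + 12 = 66.

Step 2 — fraction explained by component i = λ_i / Σ λ:
  PC1: 31/66 = 0.4697
  PC2: 23/66 = 0.3485
  PC3: 12/66 = 0.1818

Step 3 — cumulative fraction after k components = (λ_1 + ... + λ_k) / Σ λ:
  k = 1: 31/66 = 0.4697
  k = 2: (31 + 23)/66 = 54/66 = 0.8182
  k = 3: (31 + 23 + 12)/66 = 66/66 = 1

Summary (fraction, with percent):

explained: PC1 0.4697 (46.97%), PC2 0.3485 (34.85%), PC3 0.1818 (18.18%);  cumulative: 0.4697, 0.8182, 1


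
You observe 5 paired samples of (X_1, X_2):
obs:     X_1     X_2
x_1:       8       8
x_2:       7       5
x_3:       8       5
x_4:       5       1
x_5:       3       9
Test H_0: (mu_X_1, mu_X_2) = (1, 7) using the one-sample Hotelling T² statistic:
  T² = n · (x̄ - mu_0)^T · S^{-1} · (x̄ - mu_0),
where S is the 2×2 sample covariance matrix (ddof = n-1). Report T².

Step 1 — sample mean vector:
  mean(X_1) = (8 + 7 + 8 + 5 + 3) / 5 = 31/5 = 6.2
  mean(X_2) = (8 + 5 + 5 + 1 + 9) / 5 = 28/5 = 5.6
  x̄ = (6.2, 5.6),  deviation x̄ - mu_0 = (6.2, 5.6) - (1, 7) = (5.2, -1.4).

Step 2 — sample covariance matrix, S[i,j] = (1/(n-1)) · Σ_k (x_{k,i} - mean_i) · (x_{k,j} - mean_j), divisor n-1 = 4:
  S[X_1,X_1] = ((1.8)·(1.8) + (0.8)·(0.8) + (1.8)·(1.8) + (-1.2)·(-1.2) + (-3.2)·(-3.2)) / 4 = 18.8/4 = 4.7
  S[X_1,X_2] = ((1.8)·(2.4) + (0.8)·(-0.6) + (1.8)·(-0.6) + (-1.2)·(-4.6) + (-3.2)·(3.4)) / 4 = -2.6/4 = -0.65
  S[X_2,X_2] = ((2.4)·(2.4) + (-0.6)·(-0.6) + (-0.6)·(-0.6) + (-4.6)·(-4.6) + (3.4)·(3.4)) / 4 = 39.2/4 = 9.8
  S = [[4.7, -0.65],
 [-0.65, 9.8]].

Step 3 — invert S. det(S) = 4.7·9.8 - (-0.65)² = 45.6375.
  S^{-1} = (1/det) · [[d, -b], [-b, a]] = [[0.2147, 0.0142],
 [0.0142, 0.103]].

Step 4 — quadratic form (x̄ - mu_0)^T · S^{-1} · (x̄ - mu_0):
  S^{-1} · (x̄ - mu_0) = (1.0967, -0.0701),
  (x̄ - mu_0)^T · [...] = (5.2)·(1.0967) + (-1.4)·(-0.0701) = 5.8009.

Step 5 — scale by n: T² = 5 · 5.8009 = 29.0047.

T² ≈ 29.0047


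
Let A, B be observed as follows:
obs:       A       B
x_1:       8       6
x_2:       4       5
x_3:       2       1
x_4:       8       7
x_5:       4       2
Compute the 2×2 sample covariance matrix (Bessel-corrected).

Step 1 — column means:
  mean(A) = (8 + 4 + 2 + 8 + 4) / 5 = 26/5 = 5.2
  mean(B) = (6 + 5 + 1 + 7 + 2) / 5 = 21/5 = 4.2

Step 2 — sample covariance S[i,j] = (1/(n-1)) · Σ_k (x_{k,i} - mean_i) · (x_{k,j} - mean_j), with n-1 = 4.
  S[A,A] = ((2.8)·(2.8) + (-1.2)·(-1.2) + (-3.2)·(-3.2) + (2.8)·(2.8) + (-1.2)·(-1.2)) / 4 = 28.8/4 = 7.2
  S[A,B] = ((2.8)·(1.8) + (-1.2)·(0.8) + (-3.2)·(-3.2) + (2.8)·(2.8) + (-1.2)·(-2.2)) / 4 = 24.8/4 = 6.2
  S[B,B] = ((1.8)·(1.8) + (0.8)·(0.8) + (-3.2)·(-3.2) + (2.8)·(2.8) + (-2.2)·(-2.2)) / 4 = 26.8/4 = 6.7

S is symmetric (S[j,i] = S[i,j]). Assembling:

S = [[7.2, 6.2],
 [6.2, 6.7]]


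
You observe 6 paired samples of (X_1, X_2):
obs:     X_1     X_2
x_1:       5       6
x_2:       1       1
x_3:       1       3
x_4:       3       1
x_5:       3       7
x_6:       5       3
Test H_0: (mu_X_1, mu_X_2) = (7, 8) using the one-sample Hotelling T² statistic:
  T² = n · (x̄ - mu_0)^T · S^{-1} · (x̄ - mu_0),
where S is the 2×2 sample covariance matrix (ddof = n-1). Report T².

Step 1 — sample mean vector:
  mean(X_1) = (5 + 1 + 1 + 3 + 3 + 5) / 6 = 18/6 = 3
  mean(X_2) = (6 + 1 + 3 + 1 + 7 + 3) / 6 = 21/6 = 3.5
  x̄ = (3, 3.5),  deviation x̄ - mu_0 = (3, 3.5) - (7, 8) = (-4, -4.5).

Step 2 — sample covariance matrix, S[i,j] = (1/(n-1)) · Σ_k (x_{k,i} - mean_i) · (x_{k,j} - mean_j), divisor n-1 = 5:
  S[X_1,X_1] = ((2)·(2) + (-2)·(-2) + (-2)·(-2) + (0)·(0) + (0)·(0) + (2)·(2)) / 5 = 16/5 = 3.2
  S[X_1,X_2] = ((2)·(2.5) + (-2)·(-2.5) + (-2)·(-0.5) + (0)·(-2.5) + (0)·(3.5) + (2)·(-0.5)) / 5 = 10/5 = 2
  S[X_2,X_2] = ((2.5)·(2.5) + (-2.5)·(-2.5) + (-0.5)·(-0.5) + (-2.5)·(-2.5) + (3.5)·(3.5) + (-0.5)·(-0.5)) / 5 = 31.5/5 = 6.3
  S = [[3.2, 2],
 [2, 6.3]].

Step 3 — invert S. det(S) = 3.2·6.3 - (2)² = 16.16.
  S^{-1} = (1/det) · [[d, -b], [-b, a]] = [[0.3899, -0.1238],
 [-0.1238, 0.198]].

Step 4 — quadratic form (x̄ - mu_0)^T · S^{-1} · (x̄ - mu_0):
  S^{-1} · (x̄ - mu_0) = (-1.0025, -0.396),
  (x̄ - mu_0)^T · [...] = (-4)·(-1.0025) + (-4.5)·(-0.396) = 5.7921.

Step 5 — scale by n: T² = 6 · 5.7921 = 34.7525.

T² ≈ 34.7525


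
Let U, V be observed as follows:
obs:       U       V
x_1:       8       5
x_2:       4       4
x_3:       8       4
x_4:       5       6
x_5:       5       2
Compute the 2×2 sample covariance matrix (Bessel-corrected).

Step 1 — column means:
  mean(U) = (8 + 4 + 8 + 5 + 5) / 5 = 30/5 = 6
  mean(V) = (5 + 4 + 4 + 6 + 2) / 5 = 21/5 = 4.2

Step 2 — sample covariance S[i,j] = (1/(n-1)) · Σ_k (x_{k,i} - mean_i) · (x_{k,j} - mean_j), with n-1 = 4.
  S[U,U] = ((2)·(2) + (-2)·(-2) + (2)·(2) + (-1)·(-1) + (-1)·(-1)) / 4 = 14/4 = 3.5
  S[U,V] = ((2)·(0.8) + (-2)·(-0.2) + (2)·(-0.2) + (-1)·(1.8) + (-1)·(-2.2)) / 4 = 2/4 = 0.5
  S[V,V] = ((0.8)·(0.8) + (-0.2)·(-0.2) + (-0.2)·(-0.2) + (1.8)·(1.8) + (-2.2)·(-2.2)) / 4 = 8.8/4 = 2.2

S is symmetric (S[j,i] = S[i,j]). Assembling:

S = [[3.5, 0.5],
 [0.5, 2.2]]


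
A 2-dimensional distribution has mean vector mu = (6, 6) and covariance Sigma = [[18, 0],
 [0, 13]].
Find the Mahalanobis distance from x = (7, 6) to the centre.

Step 1 — centre the observation: (x - mu) = (1, 0).

Step 2 — invert Sigma. det(Sigma) = 18·13 - (0)² = 234.
  Sigma^{-1} = (1/det) · [[d, -b], [-b, a]] = [[0.0556, 0],
 [0, 0.0769]].

Step 3 — form the quadratic (x - mu)^T · Sigma^{-1} · (x - mu):
  Sigma^{-1} · (x - mu) = (0.0556, 0).
  (x - mu)^T · [Sigma^{-1} · (x - mu)] = (1)·(0.0556) + (0)·(0) = 0.0556.

Step 4 — take square root: d = √(0.0556) ≈ 0.2357.

d(x, mu) = √(0.0556) ≈ 0.2357


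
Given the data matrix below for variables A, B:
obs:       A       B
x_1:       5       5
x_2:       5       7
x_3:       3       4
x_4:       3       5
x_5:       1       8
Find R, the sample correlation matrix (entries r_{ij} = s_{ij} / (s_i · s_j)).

Step 1 — column means:
  mean(A) = (5 + 5 + 3 + 3 + 1) / 5 = 17/5 = 3.4
  mean(B) = (5 + 7 + 4 + 5 + 8) / 5 = 29/5 = 5.8

Step 2 — sample variances and covariances s[i,j] = (1/(n-1)) · Σ_k (x_{k,i} - mean_i) · (x_{k,j} - mean_j), with n-1 = 4:
  s[A,A] = ((1.6)·(1.6) + (1.6)·(1.6) + (-0.4)·(-0.4) + (-0.4)·(-0.4) + (-2.4)·(-2.4)) / 4 = 11.2/4 = 2.8
  s[A,B] = ((1.6)·(-0.8) + (1.6)·(1.2) + (-0.4)·(-1.8) + (-0.4)·(-0.8) + (-2.4)·(2.2)) / 4 = -3.6/4 = -0.9
  s[B,B] = ((-0.8)·(-0.8) + (1.2)·(1.2) + (-1.8)·(-1.8) + (-0.8)·(-0.8) + (2.2)·(2.2)) / 4 = 10.8/4 = 2.7
  Sample standard deviations s_i = √(s[i,i]):
  s(A) = √(2.8) = 1.6733
  s(B) = √(2.7) = 1.6432

Step 3 — r_{ij} = s_{ij} / (s_i · s_j):
  r[A,A] = 1 (diagonal).
  r[A,B] = -0.9 / (1.6733 · 1.6432) = -0.9 / 2.7495 = -0.3273
  r[B,B] = 1 (diagonal).

R is symmetric with unit diagonal. Assembling:

R = [[1, -0.3273],
 [-0.3273, 1]]


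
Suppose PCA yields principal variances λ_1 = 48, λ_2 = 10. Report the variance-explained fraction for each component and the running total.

Step 1 — total variance = trace(Sigma) = Σ λ_i = 48 + 10 = 58.

Step 2 — fraction explained by component i = λ_i / Σ λ:
  PC1: 48/58 = 0.8276
  PC2: 10/58 = 0.1724

Step 3 — cumulative fraction after k components = (λ_1 + ... + λ_k) / Σ λ:
  k = 1: 48/58 = 0.8276
  k = 2: (48 + 10)/58 = 58/58 = 1

Summary (fraction, with percent):

explained: PC1 0.8276 (82.76%), PC2 0.1724 (17.24%);  cumulative: 0.8276, 1


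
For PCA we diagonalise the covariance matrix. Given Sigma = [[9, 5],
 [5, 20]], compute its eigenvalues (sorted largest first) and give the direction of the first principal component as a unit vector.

Step 1 — characteristic polynomial of 2×2 Sigma:
  det(Sigma - λI) = λ² - trace · λ + det = 0.
  trace = 9 + 20 = 29, det = 9·20 - (5)² = 155.
Step 2 — discriminant:
  Δ = trace² - 4·det = 841 - 620 = 221.
Step 3 — eigenvalues:
  λ = (trace ± √Δ)/2 = (29 ± 14.8661)/2,
  λ_1 = 21.933,  λ_2 = 7.067.

Step 4 — unit eigenvector for λ_1: solve (Sigma - λ_1 I)v = 0. First row:
  (9 - 21.933)·v_x + (5)·v_y = 0, i.e. (-12.933)·v_x + (5)·v_y = 0,
  so v ∝ (b, λ_1 - a) = (5, 12.933) = u.
  ||u|| = √((5)² + (12.933)²) = √(192.2634) ≈ 13.8659,
  v_1 = u/||u|| ≈ (0.3606, 0.9327) (||v_1|| = 1).

λ_1 = 21.933,  λ_2 = 7.067;  v_1 ≈ (0.3606, 0.9327)


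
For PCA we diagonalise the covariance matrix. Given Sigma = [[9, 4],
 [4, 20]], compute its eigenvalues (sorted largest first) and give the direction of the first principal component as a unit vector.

Step 1 — characteristic polynomial of 2×2 Sigma:
  det(Sigma - λI) = λ² - trace · λ + det = 0.
  trace = 9 + 20 = 29, det = 9·20 - (4)² = 164.
Step 2 — discriminant:
  Δ = trace² - 4·det = 841 - 656 = 185.
Step 3 — eigenvalues:
  λ = (trace ± √Δ)/2 = (29 ± 13.6015)/2,
  λ_1 = 21.3007,  λ_2 = 7.6993.

Step 4 — unit eigenvector for λ_1: solve (Sigma - λ_1 I)v = 0. First row:
  (9 - 21.3007)·v_x + (4)·v_y = 0, i.e. (-12.3007)·v_x + (4)·v_y = 0,
  so v ∝ (b, λ_1 - a) = (4, 12.3007) = u.
  ||u|| = √((4)² + (12.3007)²) = √(167.3081) ≈ 12.9348,
  v_1 = u/||u|| ≈ (0.3092, 0.951) (||v_1|| = 1).

λ_1 = 21.3007,  λ_2 = 7.6993;  v_1 ≈ (0.3092, 0.951)


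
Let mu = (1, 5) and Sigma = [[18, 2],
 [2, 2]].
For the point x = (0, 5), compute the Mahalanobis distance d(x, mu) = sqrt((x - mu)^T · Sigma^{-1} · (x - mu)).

Step 1 — centre the observation: (x - mu) = (-1, 0).

Step 2 — invert Sigma. det(Sigma) = 18·2 - (2)² = 32.
  Sigma^{-1} = (1/det) · [[d, -b], [-b, a]] = [[0.0625, -0.0625],
 [-0.0625, 0.5625]].

Step 3 — form the quadratic (x - mu)^T · Sigma^{-1} · (x - mu):
  Sigma^{-1} · (x - mu) = (-0.0625, 0.0625).
  (x - mu)^T · [Sigma^{-1} · (x - mu)] = (-1)·(-0.0625) + (0)·(0.0625) = 0.0625.

Step 4 — take square root: d = √(0.0625) ≈ 0.25.

d(x, mu) = √(0.0625) ≈ 0.25


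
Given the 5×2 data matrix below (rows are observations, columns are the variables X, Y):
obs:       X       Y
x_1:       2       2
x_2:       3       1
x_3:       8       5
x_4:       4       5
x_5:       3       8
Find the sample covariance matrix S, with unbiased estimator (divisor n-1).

Step 1 — column means:
  mean(X) = (2 + 3 + 8 + 4 + 3) / 5 = 20/5 = 4
  mean(Y) = (2 + 1 + 5 + 5 + 8) / 5 = 21/5 = 4.2

Step 2 — sample covariance S[i,j] = (1/(n-1)) · Σ_k (x_{k,i} - mean_i) · (x_{k,j} - mean_j), with n-1 = 4.
  S[X,X] = ((-2)·(-2) + (-1)·(-1) + (4)·(4) + (0)·(0) + (-1)·(-1)) / 4 = 22/4 = 5.5
  S[X,Y] = ((-2)·(-2.2) + (-1)·(-3.2) + (4)·(0.8) + (0)·(0.8) + (-1)·(3.8)) / 4 = 7/4 = 1.75
  S[Y,Y] = ((-2.2)·(-2.2) + (-3.2)·(-3.2) + (0.8)·(0.8) + (0.8)·(0.8) + (3.8)·(3.8)) / 4 = 30.8/4 = 7.7

S is symmetric (S[j,i] = S[i,j]). Assembling:

S = [[5.5, 1.75],
 [1.75, 7.7]]


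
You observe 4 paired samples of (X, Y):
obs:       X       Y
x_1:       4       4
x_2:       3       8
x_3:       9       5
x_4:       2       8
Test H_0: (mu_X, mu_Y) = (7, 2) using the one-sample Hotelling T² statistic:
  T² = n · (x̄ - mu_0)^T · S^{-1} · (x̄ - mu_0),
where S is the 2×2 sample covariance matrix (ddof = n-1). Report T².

Step 1 — sample mean vector:
  mean(X) = (4 + 3 + 9 + 2) / 4 = 18/4 = 4.5
  mean(Y) = (4 + 8 + 5 + 8) / 4 = 25/4 = 6.25
  x̄ = (4.5, 6.25),  deviation x̄ - mu_0 = (4.5, 6.25) - (7, 2) = (-2.5, 4.25).

Step 2 — sample covariance matrix, S[i,j] = (1/(n-1)) · Σ_k (x_{k,i} - mean_i) · (x_{k,j} - mean_j), divisor n-1 = 3:
  S[X,X] = ((-0.5)·(-0.5) + (-1.5)·(-1.5) + (4.5)·(4.5) + (-2.5)·(-2.5)) / 3 = 29/3 = 9.6667
  S[X,Y] = ((-0.5)·(-2.25) + (-1.5)·(1.75) + (4.5)·(-1.25) + (-2.5)·(1.75)) / 3 = -11.5/3 = -3.8333
  S[Y,Y] = ((-2.25)·(-2.25) + (1.75)·(1.75) + (-1.25)·(-1.25) + (1.75)·(1.75)) / 3 = 12.75/3 = 4.25
  S = [[9.6667, -3.8333],
 [-3.8333, 4.25]].

Step 3 — invert S. det(S) = 9.6667·4.25 - (-3.8333)² = 26.3889.
  S^{-1} = (1/det) · [[d, -b], [-b, a]] = [[0.1611, 0.1453],
 [0.1453, 0.3663]].

Step 4 — quadratic form (x̄ - mu_0)^T · S^{-1} · (x̄ - mu_0):
  S^{-1} · (x̄ - mu_0) = (0.2147, 1.1937),
  (x̄ - mu_0)^T · [...] = (-2.5)·(0.2147) + (4.25)·(1.1937) = 4.5363.

Step 5 — scale by n: T² = 4 · 4.5363 = 18.1453.

T² ≈ 18.1453


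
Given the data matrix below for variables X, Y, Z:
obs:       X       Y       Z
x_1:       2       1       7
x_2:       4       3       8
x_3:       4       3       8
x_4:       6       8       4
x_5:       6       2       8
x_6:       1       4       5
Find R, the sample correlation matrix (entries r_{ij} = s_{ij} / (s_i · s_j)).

Step 1 — column means:
  mean(X) = (2 + 4 + 4 + 6 + 6 + 1) / 6 = 23/6 = 3.8333
  mean(Y) = (1 + 3 + 3 + 8 + 2 + 4) / 6 = 21/6 = 3.5
  mean(Z) = (7 + 8 + 8 + 4 + 8 + 5) / 6 = 40/6 = 6.6667

Step 2 — sample variances and covariances s[i,j] = (1/(n-1)) · Σ_k (x_{k,i} - mean_i) · (x_{k,j} - mean_j), with n-1 = 5:
  s[X,X] = ((-1.8333)·(-1.8333) + (0.1667)·(0.1667) + (0.1667)·(0.1667) + (2.1667)·(2.1667) + (2.1667)·(2.1667) + (-2.8333)·(-2.8333)) / 5 = 20.8333/5 = 4.1667
  s[X,Y] = ((-1.8333)·(-2.5) + (0.1667)·(-0.5) + (0.1667)·(-0.5) + (2.1667)·(4.5) + (2.1667)·(-1.5) + (-2.8333)·(0.5)) / 5 = 9.5/5 = 1.9
  s[X,Z] = ((-1.8333)·(0.3333) + (0.1667)·(1.3333) + (0.1667)·(1.3333) + (2.1667)·(-2.6667) + (2.1667)·(1.3333) + (-2.8333)·(-1.6667)) / 5 = 1.6667/5 = 0.3333
  s[Y,Y] = ((-2.5)·(-2.5) + (-0.5)·(-0.5) + (-0.5)·(-0.5) + (4.5)·(4.5) + (-1.5)·(-1.5) + (0.5)·(0.5)) / 5 = 29.5/5 = 5.9
  s[Y,Z] = ((-2.5)·(0.3333) + (-0.5)·(1.3333) + (-0.5)·(1.3333) + (4.5)·(-2.6667) + (-1.5)·(1.3333) + (0.5)·(-1.6667)) / 5 = -17/5 = -3.4
  s[Z,Z] = ((0.3333)·(0.3333) + (1.3333)·(1.3333) + (1.3333)·(1.3333) + (-2.6667)·(-2.6667) + (1.3333)·(1.3333) + (-1.6667)·(-1.6667)) / 5 = 15.3333/5 = 3.0667
  Sample standard deviations s_i = √(s[i,i]):
  s(X) = √(4.1667) = 2.0412
  s(Y) = √(5.9) = 2.429
  s(Z) = √(3.0667) = 1.7512

Step 3 — r_{ij} = s_{ij} / (s_i · s_j):
  r[X,X] = 1 (diagonal).
  r[X,Y] = 1.9 / (2.0412 · 2.429) = 1.9 / 4.9582 = 0.3832
  r[X,Z] = 0.3333 / (2.0412 · 1.7512) = 0.3333 / 3.5746 = 0.0933
  r[Y,Y] = 1 (diagonal).
  r[Y,Z] = -3.4 / (2.429 · 1.7512) = -3.4 / 4.2536 = -0.7993
  r[Z,Z] = 1 (diagonal).

R is symmetric with unit diagonal. Assembling:

R = [[1, 0.3832, 0.0933],
 [0.3832, 1, -0.7993],
 [0.0933, -0.7993, 1]]


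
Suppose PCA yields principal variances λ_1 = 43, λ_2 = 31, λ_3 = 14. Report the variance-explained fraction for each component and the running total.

Step 1 — total variance = trace(Sigma) = Σ λ_i = 43 + 31 + 14 = 88.

Step 2 — fraction explained by component i = λ_i / Σ λ:
  PC1: 43/88 = 0.4886
  PC2: 31/88 = 0.3523
  PC3: 14/88 = 0.1591

Step 3 — cumulative fraction after k components = (λ_1 + ... + λ_k) / Σ λ:
  k = 1: 43/88 = 0.4886
  k = 2: (43 + 31)/88 = 74/88 = 0.8409
  k = 3: (43 + 31 + 14)/88 = 88/88 = 1

Summary (fraction, with percent):

explained: PC1 0.4886 (48.86%), PC2 0.3523 (35.23%), PC3 0.1591 (15.91%);  cumulative: 0.4886, 0.8409, 1


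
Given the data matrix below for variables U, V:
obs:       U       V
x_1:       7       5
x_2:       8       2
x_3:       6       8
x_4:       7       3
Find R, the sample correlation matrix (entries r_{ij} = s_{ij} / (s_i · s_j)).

Step 1 — column means:
  mean(U) = (7 + 8 + 6 + 7) / 4 = 28/4 = 7
  mean(V) = (5 + 2 + 8 + 3) / 4 = 18/4 = 4.5

Step 2 — sample variances and covariances s[i,j] = (1/(n-1)) · Σ_k (x_{k,i} - mean_i) · (x_{k,j} - mean_j), with n-1 = 3:
  s[U,U] = ((0)·(0) + (1)·(1) + (-1)·(-1) + (0)·(0)) / 3 = 2/3 = 0.6667
  s[U,V] = ((0)·(0.5) + (1)·(-2.5) + (-1)·(3.5) + (0)·(-1.5)) / 3 = -6/3 = -2
  s[V,V] = ((0.5)·(0.5) + (-2.5)·(-2.5) + (3.5)·(3.5) + (-1.5)·(-1.5)) / 3 = 21/3 = 7
  Sample standard deviations s_i = √(s[i,i]):
  s(U) = √(0.6667) = 0.8165
  s(V) = √(7) = 2.6458

Step 3 — r_{ij} = s_{ij} / (s_i · s_j):
  r[U,U] = 1 (diagonal).
  r[U,V] = -2 / (0.8165 · 2.6458) = -2 / 2.1602 = -0.9258
  r[V,V] = 1 (diagonal).

R is symmetric with unit diagonal. Assembling:

R = [[1, -0.9258],
 [-0.9258, 1]]


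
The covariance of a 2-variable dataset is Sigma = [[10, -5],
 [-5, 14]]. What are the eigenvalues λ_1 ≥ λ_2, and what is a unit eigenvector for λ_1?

Step 1 — characteristic polynomial of 2×2 Sigma:
  det(Sigma - λI) = λ² - trace · λ + det = 0.
  trace = 10 + 14 = 24, det = 10·14 - (-5)² = 115.
Step 2 — discriminant:
  Δ = trace² - 4·det = 576 - 460 = 116.
Step 3 — eigenvalues:
  λ = (trace ± √Δ)/2 = (24 ± 10.7703)/2,
  λ_1 = 17.3852,  λ_2 = 6.6148.

Step 4 — unit eigenvector for λ_1: solve (Sigma - λ_1 I)v = 0. First row:
  (10 - 17.3852)·v_x + (-5)·v_y = 0, i.e. (-7.3852)·v_x + (-5)·v_y = 0,
  so v ∝ (b, λ_1 - a) = (-5, 7.3852); multiply by -1 so the first entry is positive: u = (5, -7.3852).
  ||u|| = √((5)² + (-7.3852)²) = √(79.5407) ≈ 8.9186,
  v_1 = u/||u|| ≈ (0.5606, -0.8281) (||v_1|| = 1).

λ_1 = 17.3852,  λ_2 = 6.6148;  v_1 ≈ (0.5606, -0.8281)


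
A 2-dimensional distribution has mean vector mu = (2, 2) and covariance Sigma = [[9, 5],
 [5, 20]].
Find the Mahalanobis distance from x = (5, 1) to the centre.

Step 1 — centre the observation: (x - mu) = (3, -1).

Step 2 — invert Sigma. det(Sigma) = 9·20 - (5)² = 155.
  Sigma^{-1} = (1/det) · [[d, -b], [-b, a]] = [[0.129, -0.0323],
 [-0.0323, 0.0581]].

Step 3 — form the quadratic (x - mu)^T · Sigma^{-1} · (x - mu):
  Sigma^{-1} · (x - mu) = (0.4194, -0.1548).
  (x - mu)^T · [Sigma^{-1} · (x - mu)] = (3)·(0.4194) + (-1)·(-0.1548) = 1.4129.

Step 4 — take square root: d = √(1.4129) ≈ 1.1887.

d(x, mu) = √(1.4129) ≈ 1.1887


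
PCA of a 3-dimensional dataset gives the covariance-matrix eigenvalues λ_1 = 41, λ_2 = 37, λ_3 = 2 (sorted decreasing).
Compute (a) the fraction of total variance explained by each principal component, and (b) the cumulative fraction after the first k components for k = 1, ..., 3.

Step 1 — total variance = trace(Sigma) = Σ λ_i = 41 + 37 + 2 = 80.

Step 2 — fraction explained by component i = λ_i / Σ λ:
  PC1: 41/80 = 0.5125
  PC2: 37/80 = 0.4625
  PC3: 2/80 = 0.025

Step 3 — cumulative fraction after k components = (λ_1 + ... + λ_k) / Σ λ:
  k = 1: 41/80 = 0.5125
  k = 2: (41 + 37)/80 = 78/80 = 0.975
  k = 3: (41 + 37 + 2)/80 = 80/80 = 1

Summary (fraction, with percent):

explained: PC1 0.5125 (51.25%), PC2 0.4625 (46.25%), PC3 0.025 (2.5%);  cumulative: 0.5125, 0.975, 1


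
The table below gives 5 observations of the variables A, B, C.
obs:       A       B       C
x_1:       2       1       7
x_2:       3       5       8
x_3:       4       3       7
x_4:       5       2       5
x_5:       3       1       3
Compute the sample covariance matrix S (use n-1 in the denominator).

Step 1 — column means:
  mean(A) = (2 + 3 + 4 + 5 + 3) / 5 = 17/5 = 3.4
  mean(B) = (1 + 5 + 3 + 2 + 1) / 5 = 12/5 = 2.4
  mean(C) = (7 + 8 + 7 + 5 + 3) / 5 = 30/5 = 6

Step 2 — sample covariance S[i,j] = (1/(n-1)) · Σ_k (x_{k,i} - mean_i) · (x_{k,j} - mean_j), with n-1 = 4.
  S[A,A] = ((-1.4)·(-1.4) + (-0.4)·(-0.4) + (0.6)·(0.6) + (1.6)·(1.6) + (-0.4)·(-0.4)) / 4 = 5.2/4 = 1.3
  S[A,B] = ((-1.4)·(-1.4) + (-0.4)·(2.6) + (0.6)·(0.6) + (1.6)·(-0.4) + (-0.4)·(-1.4)) / 4 = 1.2/4 = 0.3
  S[A,C] = ((-1.4)·(1) + (-0.4)·(2) + (0.6)·(1) + (1.6)·(-1) + (-0.4)·(-3)) / 4 = -2/4 = -0.5
  S[B,B] = ((-1.4)·(-1.4) + (2.6)·(2.6) + (0.6)·(0.6) + (-0.4)·(-0.4) + (-1.4)·(-1.4)) / 4 = 11.2/4 = 2.8
  S[B,C] = ((-1.4)·(1) + (2.6)·(2) + (0.6)·(1) + (-0.4)·(-1) + (-1.4)·(-3)) / 4 = 9/4 = 2.25
  S[C,C] = ((1)·(1) + (2)·(2) + (1)·(1) + (-1)·(-1) + (-3)·(-3)) / 4 = 16/4 = 4

S is symmetric (S[j,i] = S[i,j]). Assembling:

S = [[1.3, 0.3, -0.5],
 [0.3, 2.8, 2.25],
 [-0.5, 2.25, 4]]


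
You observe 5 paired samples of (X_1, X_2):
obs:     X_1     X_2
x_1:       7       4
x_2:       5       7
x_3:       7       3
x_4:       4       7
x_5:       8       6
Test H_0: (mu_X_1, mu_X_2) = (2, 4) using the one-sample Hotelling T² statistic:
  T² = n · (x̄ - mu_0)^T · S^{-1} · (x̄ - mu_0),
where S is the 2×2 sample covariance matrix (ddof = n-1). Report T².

Step 1 — sample mean vector:
  mean(X_1) = (7 + 5 + 7 + 4 + 8) / 5 = 31/5 = 6.2
  mean(X_2) = (4 + 7 + 3 + 7 + 6) / 5 = 27/5 = 5.4
  x̄ = (6.2, 5.4),  deviation x̄ - mu_0 = (6.2, 5.4) - (2, 4) = (4.2, 1.4).

Step 2 — sample covariance matrix, S[i,j] = (1/(n-1)) · Σ_k (x_{k,i} - mean_i) · (x_{k,j} - mean_j), divisor n-1 = 4:
  S[X_1,X_1] = ((0.8)·(0.8) + (-1.2)·(-1.2) + (0.8)·(0.8) + (-2.2)·(-2.2) + (1.8)·(1.8)) / 4 = 10.8/4 = 2.7
  S[X_1,X_2] = ((0.8)·(-1.4) + (-1.2)·(1.6) + (0.8)·(-2.4) + (-2.2)·(1.6) + (1.8)·(0.6)) / 4 = -7.4/4 = -1.85
  S[X_2,X_2] = ((-1.4)·(-1.4) + (1.6)·(1.6) + (-2.4)·(-2.4) + (1.6)·(1.6) + (0.6)·(0.6)) / 4 = 13.2/4 = 3.3
  S = [[2.7, -1.85],
 [-1.85, 3.3]].

Step 3 — invert S. det(S) = 2.7·3.3 - (-1.85)² = 5.4875.
  S^{-1} = (1/det) · [[d, -b], [-b, a]] = [[0.6014, 0.3371],
 [0.3371, 0.492]].

Step 4 — quadratic form (x̄ - mu_0)^T · S^{-1} · (x̄ - mu_0):
  S^{-1} · (x̄ - mu_0) = (2.9977, 2.1048),
  (x̄ - mu_0)^T · [...] = (4.2)·(2.9977) + (1.4)·(2.1048) = 15.5371.

Step 5 — scale by n: T² = 5 · 15.5371 = 77.6856.

T² ≈ 77.6856


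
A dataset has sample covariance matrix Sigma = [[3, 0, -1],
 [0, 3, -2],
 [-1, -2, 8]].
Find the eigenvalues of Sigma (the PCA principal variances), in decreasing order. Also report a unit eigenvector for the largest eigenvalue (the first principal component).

Step 1 — characteristic polynomial p(λ) = det(λI - Sigma) = λ³ - tr·λ² + c_1·λ - det, where tr = trace, c_1 = sum of the principal 2×2 minors, det = det(Sigma):
  tr = 3 + 3 + 8 = 14,
  c_1 = (3·3 - (0)²) + (3·8 - (-1)²) + (3·8 - (-2)²) = 9 + 23 + 20 = 52,
  det = 3·(3·8 - (-2)²) - (0)·((0)·8 - (-2)·(-1)) + (-1)·((0)·(-2) - 3·(-1)) = 3·(20) - (0)·(-2) + (-1)·(3) = 57.
  So p(λ) = λ³ - 14λ² + 52λ - 57.
Step 2 — look for an integer root (rational root theorem: any rational root is an integer divisor of 57). Testing λ = 3:
  p(3) = 27 - 126 + 156 - 57 = 0  ✓
  Dividing out (λ - 3): p(λ) = (λ - 3)(λ² - 11λ + 19).
Step 3 — remaining eigenvalues from the quadratic λ² - 11λ + 19 = 0:
  Δ = 11² - 4·19 = 121 - 76 = 45,  λ = (11 ± √45)/2 = (11 ± 6.7082)/2 ≈ 8.8541 or 2.1459.
  Sorted: λ_1 = 8.8541,  λ_2 = 3,  λ_3 = 2.1459  (check: sum = 14 = tr ✓).

Step 4 — unit eigenvector for λ_1 ≈ 8.8541: v spans the null space of (Sigma - λ_1 I), whose rows are
  r_1 = (-5.8541, 0, -1),  r_2 = (0, -5.8541, -2),  r_3 = (-1, -2, -0.8541).
  v is orthogonal to every row, so take v ∝ r_1 × r_2 = ((0)·(-2) - (-1)·(-5.8541), (-1)·(0) - (-5.8541)·(-2), (-5.8541)·(-5.8541) - (0)·(0)) ≈ (-5.8541, -11.7082, 34.2705).
  Rescale (multiply by -1 so the first nonzero entry is positive): u = (5.8541, 11.7082, -34.2705).
  ||u|| = √((5.8541)² + (11.7082)² + (-34.2705)²) = √(1345.8204) ≈ 36.6854,  v_1 = u/||u|| ≈ (0.1596, 0.3192, -0.9342) (||v_1|| = 1).

λ_1 = 8.8541,  λ_2 = 3,  λ_3 = 2.1459;  v_1 ≈ (0.1596, 0.3192, -0.9342)


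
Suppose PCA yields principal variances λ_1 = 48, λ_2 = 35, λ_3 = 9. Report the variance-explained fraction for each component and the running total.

Step 1 — total variance = trace(Sigma) = Σ λ_i = 48 + 35 + 9 = 92.

Step 2 — fraction explained by component i = λ_i / Σ λ:
  PC1: 48/92 = 0.5217
  PC2: 35/92 = 0.3804
  PC3: 9/92 = 0.0978

Step 3 — cumulative fraction after k components = (λ_1 + ... + λ_k) / Σ λ:
  k = 1: 48/92 = 0.5217
  k = 2: (48 + 35)/92 = 83/92 = 0.9022
  k = 3: (48 + 35 + 9)/92 = 92/92 = 1

Summary (fraction, with percent):

explained: PC1 0.5217 (52.17%), PC2 0.3804 (38.04%), PC3 0.0978 (9.78%);  cumulative: 0.5217, 0.9022, 1


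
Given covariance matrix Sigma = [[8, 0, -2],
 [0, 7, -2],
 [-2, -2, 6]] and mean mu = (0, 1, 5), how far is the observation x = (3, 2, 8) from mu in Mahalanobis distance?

Step 1 — centre the observation: (x - mu) = (3, 1, 3).

Step 2 — invert Sigma (cofactor / det for 3×3, or solve directly):
  Sigma^{-1} = [[0.1377, 0.0145, 0.0507],
 [0.0145, 0.1594, 0.058],
 [0.0507, 0.058, 0.2029]].

Step 3 — form the quadratic (x - mu)^T · Sigma^{-1} · (x - mu):
  Sigma^{-1} · (x - mu) = (0.5797, 0.3768, 0.8188).
  (x - mu)^T · [Sigma^{-1} · (x - mu)] = (3)·(0.5797) + (1)·(0.3768) + (3)·(0.8188) = 4.5725.

Step 4 — take square root: d = √(4.5725) ≈ 2.1383.

d(x, mu) = √(4.5725) ≈ 2.1383


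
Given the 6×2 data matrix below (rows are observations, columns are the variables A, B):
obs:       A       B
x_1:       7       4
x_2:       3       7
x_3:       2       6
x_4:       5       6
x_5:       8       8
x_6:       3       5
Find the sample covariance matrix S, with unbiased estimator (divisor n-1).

Step 1 — column means:
  mean(A) = (7 + 3 + 2 + 5 + 8 + 3) / 6 = 28/6 = 4.6667
  mean(B) = (4 + 7 + 6 + 6 + 8 + 5) / 6 = 36/6 = 6

Step 2 — sample covariance S[i,j] = (1/(n-1)) · Σ_k (x_{k,i} - mean_i) · (x_{k,j} - mean_j), with n-1 = 5.
  S[A,A] = ((2.3333)·(2.3333) + (-1.6667)·(-1.6667) + (-2.6667)·(-2.6667) + (0.3333)·(0.3333) + (3.3333)·(3.3333) + (-1.6667)·(-1.6667)) / 5 = 29.3333/5 = 5.8667
  S[A,B] = ((2.3333)·(-2) + (-1.6667)·(1) + (-2.6667)·(0) + (0.3333)·(0) + (3.3333)·(2) + (-1.6667)·(-1)) / 5 = 2/5 = 0.4
  S[B,B] = ((-2)·(-2) + (1)·(1) + (0)·(0) + (0)·(0) + (2)·(2) + (-1)·(-1)) / 5 = 10/5 = 2

S is symmetric (S[j,i] = S[i,j]). Assembling:

S = [[5.8667, 0.4],
 [0.4, 2]]


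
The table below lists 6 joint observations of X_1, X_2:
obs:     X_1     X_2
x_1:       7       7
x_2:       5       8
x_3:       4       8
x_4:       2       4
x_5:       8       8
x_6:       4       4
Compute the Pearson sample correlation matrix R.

Step 1 — column means:
  mean(X_1) = (7 + 5 + 4 + 2 + 8 + 4) / 6 = 30/6 = 5
  mean(X_2) = (7 + 8 + 8 + 4 + 8 + 4) / 6 = 39/6 = 6.5

Step 2 — sample variances and covariances s[i,j] = (1/(n-1)) · Σ_k (x_{k,i} - mean_i) · (x_{k,j} - mean_j), with n-1 = 5:
  s[X_1,X_1] = ((2)·(2) + (0)·(0) + (-1)·(-1) + (-3)·(-3) + (3)·(3) + (-1)·(-1)) / 5 = 24/5 = 4.8
  s[X_1,X_2] = ((2)·(0.5) + (0)·(1.5) + (-1)·(1.5) + (-3)·(-2.5) + (3)·(1.5) + (-1)·(-2.5)) / 5 = 14/5 = 2.8
  s[X_2,X_2] = ((0.5)·(0.5) + (1.5)·(1.5) + (1.5)·(1.5) + (-2.5)·(-2.5) + (1.5)·(1.5) + (-2.5)·(-2.5)) / 5 = 19.5/5 = 3.9
  Sample standard deviations s_i = √(s[i,i]):
  s(X_1) = √(4.8) = 2.1909
  s(X_2) = √(3.9) = 1.9748

Step 3 — r_{ij} = s_{ij} / (s_i · s_j):
  r[X_1,X_1] = 1 (diagonal).
  r[X_1,X_2] = 2.8 / (2.1909 · 1.9748) = 2.8 / 4.3267 = 0.6472
  r[X_2,X_2] = 1 (diagonal).

R is symmetric with unit diagonal. Assembling:

R = [[1, 0.6472],
 [0.6472, 1]]


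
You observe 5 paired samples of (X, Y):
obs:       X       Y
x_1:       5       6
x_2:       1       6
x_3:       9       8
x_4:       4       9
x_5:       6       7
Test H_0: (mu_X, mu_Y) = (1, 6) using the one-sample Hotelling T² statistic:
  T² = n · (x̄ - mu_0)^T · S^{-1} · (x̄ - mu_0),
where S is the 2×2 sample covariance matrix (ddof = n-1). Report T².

Step 1 — sample mean vector:
  mean(X) = (5 + 1 + 9 + 4 + 6) / 5 = 25/5 = 5
  mean(Y) = (6 + 6 + 8 + 9 + 7) / 5 = 36/5 = 7.2
  x̄ = (5, 7.2),  deviation x̄ - mu_0 = (5, 7.2) - (1, 6) = (4, 1.2).

Step 2 — sample covariance matrix, S[i,j] = (1/(n-1)) · Σ_k (x_{k,i} - mean_i) · (x_{k,j} - mean_j), divisor n-1 = 4:
  S[X,X] = ((0)·(0) + (-4)·(-4) + (4)·(4) + (-1)·(-1) + (1)·(1)) / 4 = 34/4 = 8.5
  S[X,Y] = ((0)·(-1.2) + (-4)·(-1.2) + (4)·(0.8) + (-1)·(1.8) + (1)·(-0.2)) / 4 = 6/4 = 1.5
  S[Y,Y] = ((-1.2)·(-1.2) + (-1.2)·(-1.2) + (0.8)·(0.8) + (1.8)·(1.8) + (-0.2)·(-0.2)) / 4 = 6.8/4 = 1.7
  S = [[8.5, 1.5],
 [1.5, 1.7]].

Step 3 — invert S. det(S) = 8.5·1.7 - (1.5)² = 12.2.
  S^{-1} = (1/det) · [[d, -b], [-b, a]] = [[0.1393, -0.123],
 [-0.123, 0.6967]].

Step 4 — quadratic form (x̄ - mu_0)^T · S^{-1} · (x̄ - mu_0):
  S^{-1} · (x̄ - mu_0) = (0.4098, 0.3443),
  (x̄ - mu_0)^T · [...] = (4)·(0.4098) + (1.2)·(0.3443) = 2.0525.

Step 5 — scale by n: T² = 5 · 2.0525 = 10.2623.

T² ≈ 10.2623
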